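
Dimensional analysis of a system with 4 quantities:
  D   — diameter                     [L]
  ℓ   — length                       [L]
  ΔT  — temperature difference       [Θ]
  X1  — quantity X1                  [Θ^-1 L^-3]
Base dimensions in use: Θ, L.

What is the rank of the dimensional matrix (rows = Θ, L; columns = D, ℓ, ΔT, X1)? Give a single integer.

2

Exponent matrix [Θ,L] × [D,ℓ,ΔT,X1]:
  Θ: [ 0  0  1 -1]
  L: [ 1  1  0 -3]
Row reduction gives pivot columns D,ΔT; rank = 2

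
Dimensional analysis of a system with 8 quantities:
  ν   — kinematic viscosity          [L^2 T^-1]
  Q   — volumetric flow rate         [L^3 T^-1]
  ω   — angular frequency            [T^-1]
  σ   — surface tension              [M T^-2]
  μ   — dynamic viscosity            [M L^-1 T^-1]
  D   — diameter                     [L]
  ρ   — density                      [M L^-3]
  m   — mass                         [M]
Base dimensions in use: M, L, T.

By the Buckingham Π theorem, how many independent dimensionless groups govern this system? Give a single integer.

Dimensional matrix (M×L×T by ν×Q×ω×σ×μ×D×ρ×m):
  M: [ 0  0  0  1  1  0  1  1]
  L: [ 2  3  0  0 -1  1 -3  0]
  T: [-1 -1 -1 -2 -1  0  0  0]
RREF → pivots at {ν,Q,σ} ⇒ r = 3
8 vars − rank 3 = 5 Π groups

5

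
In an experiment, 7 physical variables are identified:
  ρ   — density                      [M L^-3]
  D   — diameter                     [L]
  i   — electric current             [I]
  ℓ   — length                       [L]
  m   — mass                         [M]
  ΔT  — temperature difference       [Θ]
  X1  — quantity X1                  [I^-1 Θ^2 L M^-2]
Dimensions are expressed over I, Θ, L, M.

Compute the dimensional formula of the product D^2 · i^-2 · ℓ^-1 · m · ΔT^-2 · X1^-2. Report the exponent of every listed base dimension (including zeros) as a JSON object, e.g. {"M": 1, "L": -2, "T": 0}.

Exponent matrix [I,Θ,L,M] × [ρ,D,i,ℓ,m,ΔT,X1]:
  I: [ 0  0  1  0  0  0 -1]
  Θ: [ 0  0  0  0  0  1  2]
  L: [-3  1  0  1  0  0  1]
  M: [ 1  0  0  0  1  0 -2]
  [I]: (2)·0+(-2)·1+(-1)·0+(1)·0+(-2)·0+(-2)·-1 = 0
  [Θ]: (2)·0+(-2)·0+(-1)·0+(1)·0+(-2)·1+(-2)·2 = -6
  [L]: (2)·1+(-2)·0+(-1)·1+(1)·0+(-2)·0+(-2)·1 = -1
  [M]: (2)·0+(-2)·0+(-1)·0+(1)·1+(-2)·0+(-2)·-2 = 5
⇒ Θ^-6 L^-1 M^5

{"I": 0, "Θ": -6, "L": -1, "M": 5}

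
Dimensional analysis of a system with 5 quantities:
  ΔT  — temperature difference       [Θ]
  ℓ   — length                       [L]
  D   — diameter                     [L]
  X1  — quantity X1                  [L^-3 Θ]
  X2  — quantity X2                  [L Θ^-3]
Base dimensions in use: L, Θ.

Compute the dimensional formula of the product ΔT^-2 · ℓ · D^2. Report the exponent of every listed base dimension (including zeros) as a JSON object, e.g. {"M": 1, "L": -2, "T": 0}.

{"L": 3, "Θ": -2}

Dimensional matrix (L×Θ by ΔT×ℓ×D×X1×X2):
  L: [ 0  1  1 -3  1]
  Θ: [ 1  0  0  1 -3]
  [L]: (-2)·0+(1)·1+(2)·1 = 3
  [Θ]: (-2)·1+(1)·0+(2)·0 = -2
⇒ L^3 Θ^-2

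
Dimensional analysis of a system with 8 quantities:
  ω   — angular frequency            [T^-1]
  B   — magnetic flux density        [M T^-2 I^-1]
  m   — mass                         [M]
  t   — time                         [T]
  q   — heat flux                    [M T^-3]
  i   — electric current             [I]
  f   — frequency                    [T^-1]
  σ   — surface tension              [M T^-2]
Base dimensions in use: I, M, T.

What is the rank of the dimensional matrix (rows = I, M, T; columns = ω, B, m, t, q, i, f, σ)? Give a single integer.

Exponent matrix [I,M,T] × [ω,B,m,t,q,i,f,σ]:
  I: [ 0 -1  0  0  0  1  0  0]
  M: [ 0  1  1  0  1  0  0  1]
  T: [-1 -2  0  1 -3  0 -1 -2]
Row reduction gives pivot columns ω,B,m; rank = 3

3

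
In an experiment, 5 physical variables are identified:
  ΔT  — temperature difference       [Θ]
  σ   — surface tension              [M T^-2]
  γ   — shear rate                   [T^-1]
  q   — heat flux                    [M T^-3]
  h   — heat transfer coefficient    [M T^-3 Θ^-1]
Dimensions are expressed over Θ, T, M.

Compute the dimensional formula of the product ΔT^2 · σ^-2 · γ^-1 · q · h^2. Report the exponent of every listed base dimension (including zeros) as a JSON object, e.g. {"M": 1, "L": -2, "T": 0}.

Dimensional matrix (Θ×T×M by ΔT×σ×γ×q×h):
  Θ: [ 1  0  0  0 -1]
  T: [ 0 -2 -1 -3 -3]
  M: [ 0  1  0  1  1]
  [Θ]: (2)·1+(-2)·0+(-1)·0+(1)·0+(2)·-1 = 0
  [T]: (2)·0+(-2)·-2+(-1)·-1+(1)·-3+(2)·-3 = -4
  [M]: (2)·0+(-2)·1+(-1)·0+(1)·1+(2)·1 = 1
⇒ T^-4 M

{"Θ": 0, "T": -4, "M": 1}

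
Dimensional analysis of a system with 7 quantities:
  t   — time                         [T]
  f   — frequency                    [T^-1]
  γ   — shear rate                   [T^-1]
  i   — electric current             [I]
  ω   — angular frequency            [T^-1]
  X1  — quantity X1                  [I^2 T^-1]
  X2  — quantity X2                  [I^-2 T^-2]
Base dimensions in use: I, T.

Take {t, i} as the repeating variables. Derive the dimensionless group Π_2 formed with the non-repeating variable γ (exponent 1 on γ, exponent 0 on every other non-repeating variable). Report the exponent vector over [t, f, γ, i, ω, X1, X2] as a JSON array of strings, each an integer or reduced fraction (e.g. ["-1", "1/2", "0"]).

Exponent matrix [I,T] × [t,f,γ,i,ω,X1,X2]:
  I: [ 0  0  0  1  0  2 -2]
  T: [ 1 -1 -1  0 -1 -1 -2]
Echelon form has 2 nonzero rows (pivots: t,i)
Pivot set = {t,i}, free = {f,γ,ω,X1,X2}
RREF:
  r0: [   1   -1   -1    0   -1   -1   -2]
  r1: [   0    0    0    1    0    2   -2]
Fix exponent of γ at 1, f at 0, ω at 0, X1 at 0, X2 at 0; solve each RREF row for its pivot's exponent:
  r0: exp(t) + (-1)·1 = 0 ⇒ exp(t) = 1
  r1: exp(i) + (0)·1 = 0 ⇒ exp(i) = 0
Π_2 = t · γ

["1", "0", "1", "0", "0", "0", "0"]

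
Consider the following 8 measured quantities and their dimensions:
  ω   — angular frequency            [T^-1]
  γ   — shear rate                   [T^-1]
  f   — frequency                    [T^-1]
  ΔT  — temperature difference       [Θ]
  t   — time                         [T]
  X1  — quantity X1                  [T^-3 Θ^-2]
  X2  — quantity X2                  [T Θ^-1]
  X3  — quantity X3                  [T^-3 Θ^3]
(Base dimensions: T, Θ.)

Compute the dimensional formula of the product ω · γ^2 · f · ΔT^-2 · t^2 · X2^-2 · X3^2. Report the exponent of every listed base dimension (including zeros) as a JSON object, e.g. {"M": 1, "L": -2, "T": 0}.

{"T": -10, "Θ": 6}

Write exponents as rows T,Θ / cols ω,γ,f,ΔT,t,X1,X2,X3:
  T: [-1 -1 -1  0  1 -3  1 -3]
  Θ: [ 0  0  0  1  0 -2 -1  3]
  [T]: (1)·-1+(2)·-1+(1)·-1+(-2)·0+(2)·1+(-2)·1+(2)·-3 = -10
  [Θ]: (1)·0+(2)·0+(1)·0+(-2)·1+(2)·0+(-2)·-1+(2)·3 = 6
⇒ T^-10 Θ^6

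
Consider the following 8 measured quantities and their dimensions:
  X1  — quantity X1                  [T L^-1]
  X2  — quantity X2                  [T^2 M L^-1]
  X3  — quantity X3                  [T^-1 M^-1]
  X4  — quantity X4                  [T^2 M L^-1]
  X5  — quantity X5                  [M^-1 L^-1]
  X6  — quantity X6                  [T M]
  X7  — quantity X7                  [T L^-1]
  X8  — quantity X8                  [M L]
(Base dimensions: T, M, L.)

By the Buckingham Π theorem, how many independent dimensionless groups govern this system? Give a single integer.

Dimensional matrix (T×M×L by X1×X2×X3×X4×X5×X6×X7×X8):
  T: [ 1  2 -1  2  0  1  1  0]
  M: [ 0  1 -1  1 -1  1  0  1]
  L: [-1 -1  0 -1 -1  0 -1  1]
Echelon form has 2 nonzero rows (pivots: X1,X2)
n=8, r=2 ⇒ 6 dimensionless groups

6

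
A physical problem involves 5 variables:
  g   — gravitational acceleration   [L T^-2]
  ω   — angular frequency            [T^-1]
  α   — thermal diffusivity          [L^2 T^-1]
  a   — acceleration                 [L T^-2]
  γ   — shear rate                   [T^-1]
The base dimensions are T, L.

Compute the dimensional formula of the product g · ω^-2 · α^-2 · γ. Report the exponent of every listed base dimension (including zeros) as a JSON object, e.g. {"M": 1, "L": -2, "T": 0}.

Dimensional matrix (T×L by g×ω×α×a×γ):
  T: [-2 -1 -1 -2 -1]
  L: [ 1  0  2  1  0]
  [T]: (1)·-2+(-2)·-1+(-2)·-1+(1)·-1 = 1
  [L]: (1)·1+(-2)·0+(-2)·2+(1)·0 = -3
⇒ T L^-3

{"T": 1, "L": -3}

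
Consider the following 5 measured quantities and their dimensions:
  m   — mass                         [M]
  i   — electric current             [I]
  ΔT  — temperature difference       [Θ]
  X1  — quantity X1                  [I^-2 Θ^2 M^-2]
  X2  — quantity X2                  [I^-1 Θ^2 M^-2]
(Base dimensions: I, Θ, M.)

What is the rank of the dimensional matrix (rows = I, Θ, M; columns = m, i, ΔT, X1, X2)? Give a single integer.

Dimensional matrix (I×Θ×M by m×i×ΔT×X1×X2):
  I: [ 0  1  0 -2 -1]
  Θ: [ 0  0  1  2  2]
  M: [ 1  0  0 -2 -2]
RREF → pivots at {m,i,ΔT} ⇒ r = 3

3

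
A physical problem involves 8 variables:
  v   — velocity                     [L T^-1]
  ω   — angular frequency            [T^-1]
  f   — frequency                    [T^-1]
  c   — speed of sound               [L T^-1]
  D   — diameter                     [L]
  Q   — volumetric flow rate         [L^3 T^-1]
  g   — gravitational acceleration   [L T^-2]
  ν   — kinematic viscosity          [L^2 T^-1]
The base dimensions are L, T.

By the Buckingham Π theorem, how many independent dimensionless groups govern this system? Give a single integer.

Exponent matrix [L,T] × [v,ω,f,c,D,Q,g,ν]:
  L: [ 1  0  0  1  1  3  1  2]
  T: [-1 -1 -1 -1  0 -1 -2 -1]
Echelon form has 2 nonzero rows (pivots: v,ω)
8 vars − rank 2 = 6 Π groups

6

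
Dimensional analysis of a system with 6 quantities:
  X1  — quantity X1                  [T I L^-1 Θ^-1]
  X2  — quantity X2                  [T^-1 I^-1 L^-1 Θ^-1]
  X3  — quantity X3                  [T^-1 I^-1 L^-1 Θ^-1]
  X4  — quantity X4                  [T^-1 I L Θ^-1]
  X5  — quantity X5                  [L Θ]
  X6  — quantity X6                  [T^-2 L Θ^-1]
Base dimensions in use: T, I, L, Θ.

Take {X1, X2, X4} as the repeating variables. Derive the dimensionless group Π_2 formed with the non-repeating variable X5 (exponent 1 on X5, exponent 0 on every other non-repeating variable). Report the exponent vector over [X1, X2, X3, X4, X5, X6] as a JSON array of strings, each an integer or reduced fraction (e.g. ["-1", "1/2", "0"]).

Write exponents as rows T,I,L,Θ / cols X1,X2,X3,X4,X5,X6:
  T: [ 1 -1 -1 -1  0 -2]
  I: [ 1 -1 -1  1  0  0]
  L: [-1 -1 -1  1  1  1]
  Θ: [-1 -1 -1 -1  1 -1]
Echelon form has 3 nonzero rows (pivots: X1,X2,X4)
Repeat: X1,X2,X4; free: X3,X5,X6
RREF:
  r0: [   1    0    0    0 -1/2 -1/2]
  r1: [   0    1    1    0 -1/2  1/2]
  r2: [   0    0    0    1    0    1]
  r3: [   0    0    0    0    0    0]
Fix exponent of X5 at 1, X3 at 0, X6 at 0; solve each RREF row for its pivot's exponent:
  r0: exp(X1) + (-1/2)·1 = 0 ⇒ exp(X1) = 1/2
  r1: exp(X2) + (-1/2)·1 = 0 ⇒ exp(X2) = 1/2
  r2: exp(X4) + (0)·1 = 0 ⇒ exp(X4) = 0
Π_2 = X1^(1/2) · X2^(1/2) · X5

["1/2", "1/2", "0", "0", "1", "0"]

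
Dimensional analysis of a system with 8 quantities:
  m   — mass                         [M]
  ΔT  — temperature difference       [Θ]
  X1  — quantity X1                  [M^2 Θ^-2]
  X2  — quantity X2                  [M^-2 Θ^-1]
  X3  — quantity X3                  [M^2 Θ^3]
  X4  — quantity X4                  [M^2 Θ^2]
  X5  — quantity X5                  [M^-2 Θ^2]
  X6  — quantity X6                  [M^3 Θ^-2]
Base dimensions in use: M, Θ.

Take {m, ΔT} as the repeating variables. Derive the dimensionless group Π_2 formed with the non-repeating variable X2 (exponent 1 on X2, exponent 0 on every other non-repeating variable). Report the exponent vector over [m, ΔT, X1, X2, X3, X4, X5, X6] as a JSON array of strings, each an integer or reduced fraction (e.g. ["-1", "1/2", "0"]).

Write exponents as rows M,Θ / cols m,ΔT,X1,X2,X3,X4,X5,X6:
  M: [ 1  0  2 -2  2  2 -2  3]
  Θ: [ 0  1 -2 -1  3  2  2 -2]
Echelon form has 2 nonzero rows (pivots: m,ΔT)
Repeat: m,ΔT; free: X1,X2,X3,X4,X5,X6
RREF:
  r0: [   1    0    2   -2    2    2   -2    3]
  r1: [   0    1   -2   -1    3    2    2   -2]
Fix exponent of X2 at 1, X1 at 0, X3 at 0, X4 at 0, X5 at 0, X6 at 0; solve each RREF row for its pivot's exponent:
  r0: exp(m) + (-2)·1 = 0 ⇒ exp(m) = 2
  r1: exp(ΔT) + (-1)·1 = 0 ⇒ exp(ΔT) = 1
Π_2 = m^2 · ΔT · X2

["2", "1", "0", "1", "0", "0", "0", "0"]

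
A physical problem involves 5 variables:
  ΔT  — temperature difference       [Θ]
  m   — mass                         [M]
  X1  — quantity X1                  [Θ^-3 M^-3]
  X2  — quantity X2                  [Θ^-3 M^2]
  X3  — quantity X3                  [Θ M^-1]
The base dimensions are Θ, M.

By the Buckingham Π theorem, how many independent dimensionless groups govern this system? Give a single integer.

Dimensional matrix (Θ×M by ΔT×m×X1×X2×X3):
  Θ: [ 1  0 -3 -3  1]
  M: [ 0  1 -3  2 -1]
Echelon form has 2 nonzero rows (pivots: ΔT,m)
n=5, r=2 ⇒ 3 dimensionless groups

3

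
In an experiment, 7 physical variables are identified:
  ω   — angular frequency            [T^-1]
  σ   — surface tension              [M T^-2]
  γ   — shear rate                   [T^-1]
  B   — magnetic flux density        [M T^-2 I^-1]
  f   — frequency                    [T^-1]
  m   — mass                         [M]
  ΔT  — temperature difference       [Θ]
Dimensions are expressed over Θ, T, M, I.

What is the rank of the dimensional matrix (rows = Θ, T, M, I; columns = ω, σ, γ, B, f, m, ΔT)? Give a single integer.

Dimensional matrix (Θ×T×M×I by ω×σ×γ×B×f×m×ΔT):
  Θ: [ 0  0  0  0  0  0  1]
  T: [-1 -2 -1 -2 -1  0  0]
  M: [ 0  1  0  1  0  1  0]
  I: [ 0  0  0 -1  0  0  0]
RREF → pivots at {ω,σ,B,ΔT} ⇒ r = 4

4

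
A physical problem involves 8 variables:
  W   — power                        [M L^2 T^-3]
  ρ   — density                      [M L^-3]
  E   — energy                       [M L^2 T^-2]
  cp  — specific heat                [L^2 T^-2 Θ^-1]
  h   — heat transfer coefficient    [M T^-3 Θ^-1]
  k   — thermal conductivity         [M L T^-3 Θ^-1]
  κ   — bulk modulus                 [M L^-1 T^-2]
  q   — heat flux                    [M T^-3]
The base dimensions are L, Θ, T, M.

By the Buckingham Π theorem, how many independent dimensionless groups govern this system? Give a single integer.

4

Exponent matrix [L,Θ,T,M] × [W,ρ,E,cp,h,k,κ,q]:
  L: [ 2 -3  2  2  0  1 -1  0]
  Θ: [ 0  0  0 -1 -1 -1  0  0]
  T: [-3  0 -2 -2 -3 -3 -2 -3]
  M: [ 1  1  1  0  1  1  1  1]
Row reduction gives pivot columns W,ρ,E,cp; rank = 4
n=8, r=4 ⇒ 4 dimensionless groups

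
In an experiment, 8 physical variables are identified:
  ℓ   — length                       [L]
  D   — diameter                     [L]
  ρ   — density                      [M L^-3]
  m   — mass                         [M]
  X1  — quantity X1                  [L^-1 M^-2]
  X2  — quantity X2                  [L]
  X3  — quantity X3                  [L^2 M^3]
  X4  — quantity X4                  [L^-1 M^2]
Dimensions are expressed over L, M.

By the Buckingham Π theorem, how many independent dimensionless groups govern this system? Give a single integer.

Dimensional matrix (L×M by ℓ×D×ρ×m×X1×X2×X3×X4):
  L: [ 1  1 -3  0 -1  1  2 -1]
  M: [ 0  0  1  1 -2  0  3  2]
RREF → pivots at {ℓ,ρ} ⇒ r = 2
n=8, r=2 ⇒ 6 dimensionless groups

6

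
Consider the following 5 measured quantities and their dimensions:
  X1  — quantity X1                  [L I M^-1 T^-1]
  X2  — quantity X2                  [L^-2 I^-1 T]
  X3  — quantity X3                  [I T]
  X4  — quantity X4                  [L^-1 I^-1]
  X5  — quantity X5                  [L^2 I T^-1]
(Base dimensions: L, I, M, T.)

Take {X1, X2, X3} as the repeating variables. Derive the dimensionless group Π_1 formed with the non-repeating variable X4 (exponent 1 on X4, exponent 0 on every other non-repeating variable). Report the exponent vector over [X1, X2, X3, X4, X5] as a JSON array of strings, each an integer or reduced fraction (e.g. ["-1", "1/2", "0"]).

["0", "-1/2", "1/2", "1", "0"]

Write exponents as rows L,I,M,T / cols X1,X2,X3,X4,X5:
  L: [ 1 -2  0 -1  2]
  I: [ 1 -1  1 -1  1]
  M: [-1  0  0  0  0]
  T: [-1  1  1  0 -1]
RREF → pivots at {X1,X2,X3} ⇒ r = 3
Pivot set = {X1,X2,X3}, free = {X4,X5}
RREF:
  r0: [   1    0    0    0    0]
  r1: [   0    1    0  1/2   -1]
  r2: [   0    0    1 -1/2    0]
  r3: [   0    0    0    0    0]
Fix exponent of X4 at 1, X5 at 0; solve each RREF row for its pivot's exponent:
  r0: exp(X1) + (0)·1 = 0 ⇒ exp(X1) = 0
  r1: exp(X2) + (1/2)·1 = 0 ⇒ exp(X2) = -1/2
  r2: exp(X3) + (-1/2)·1 = 0 ⇒ exp(X3) = 1/2
Π_1 = X2^(-1/2) · X3^(1/2) · X4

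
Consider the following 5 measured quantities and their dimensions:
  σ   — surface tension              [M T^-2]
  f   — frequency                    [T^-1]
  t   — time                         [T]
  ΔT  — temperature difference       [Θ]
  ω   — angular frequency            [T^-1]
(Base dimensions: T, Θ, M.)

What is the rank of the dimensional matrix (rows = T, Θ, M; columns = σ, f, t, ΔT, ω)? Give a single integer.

3

Dimensional matrix (T×Θ×M by σ×f×t×ΔT×ω):
  T: [-2 -1  1  0 -1]
  Θ: [ 0  0  0  1  0]
  M: [ 1  0  0  0  0]
RREF → pivots at {σ,f,ΔT} ⇒ r = 3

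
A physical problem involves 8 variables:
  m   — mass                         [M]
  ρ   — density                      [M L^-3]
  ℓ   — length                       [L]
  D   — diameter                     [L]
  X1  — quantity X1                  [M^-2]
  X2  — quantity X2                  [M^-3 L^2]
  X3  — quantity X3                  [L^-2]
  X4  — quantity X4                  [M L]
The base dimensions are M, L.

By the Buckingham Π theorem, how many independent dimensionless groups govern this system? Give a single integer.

Dimensional matrix (M×L by m×ρ×ℓ×D×X1×X2×X3×X4):
  M: [ 1  1  0  0 -2 -3  0  1]
  L: [ 0 -3  1  1  0  2 -2  1]
RREF → pivots at {m,ρ} ⇒ r = 2
n=8, r=2 ⇒ 6 dimensionless groups

6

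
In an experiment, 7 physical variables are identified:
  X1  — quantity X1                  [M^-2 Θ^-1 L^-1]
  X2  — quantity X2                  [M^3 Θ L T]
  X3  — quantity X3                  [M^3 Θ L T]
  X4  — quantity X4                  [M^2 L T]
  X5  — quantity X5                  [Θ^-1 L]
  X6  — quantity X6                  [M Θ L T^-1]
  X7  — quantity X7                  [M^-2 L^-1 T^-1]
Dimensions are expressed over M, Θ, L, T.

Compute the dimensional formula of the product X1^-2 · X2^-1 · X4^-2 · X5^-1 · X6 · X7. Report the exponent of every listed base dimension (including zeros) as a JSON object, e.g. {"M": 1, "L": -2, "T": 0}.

Exponent matrix [M,Θ,L,T] × [X1,X2,X3,X4,X5,X6,X7]:
  M: [-2  3  3  2  0  1 -2]
  Θ: [-1  1  1  0 -1  1  0]
  L: [-1  1  1  1  1  1 -1]
  T: [ 0  1  1  1  0 -1 -1]
  [M]: (-2)·-2+(-1)·3+(-2)·2+(-1)·0+(1)·1+(1)·-2 = -4
  [Θ]: (-2)·-1+(-1)·1+(-2)·0+(-1)·-1+(1)·1+(1)·0 = 3
  [L]: (-2)·-1+(-1)·1+(-2)·1+(-1)·1+(1)·1+(1)·-1 = -2
  [T]: (-2)·0+(-1)·1+(-2)·1+(-1)·0+(1)·-1+(1)·-1 = -5
⇒ M^-4 Θ^3 L^-2 T^-5

{"M": -4, "Θ": 3, "L": -2, "T": -5}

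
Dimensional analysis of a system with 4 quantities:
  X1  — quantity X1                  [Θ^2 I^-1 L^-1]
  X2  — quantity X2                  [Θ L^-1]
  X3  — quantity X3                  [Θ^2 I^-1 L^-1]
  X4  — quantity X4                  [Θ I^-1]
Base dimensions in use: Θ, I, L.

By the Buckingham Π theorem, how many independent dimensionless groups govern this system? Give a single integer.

2

Exponent matrix [Θ,I,L] × [X1,X2,X3,X4]:
  Θ: [ 2  1  2  1]
  I: [-1  0 -1 -1]
  L: [-1 -1 -1  0]
Echelon form has 2 nonzero rows (pivots: X1,X2)
4 vars − rank 2 = 2 Π groups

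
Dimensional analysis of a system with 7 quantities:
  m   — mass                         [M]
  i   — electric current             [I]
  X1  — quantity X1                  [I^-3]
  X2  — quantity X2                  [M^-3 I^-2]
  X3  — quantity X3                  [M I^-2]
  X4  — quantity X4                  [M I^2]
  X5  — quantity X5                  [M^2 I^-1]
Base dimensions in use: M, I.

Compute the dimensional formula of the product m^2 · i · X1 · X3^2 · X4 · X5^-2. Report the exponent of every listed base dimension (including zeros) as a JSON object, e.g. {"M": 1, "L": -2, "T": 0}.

Dimensional matrix (M×I by m×i×X1×X2×X3×X4×X5):
  M: [ 1  0  0 -3  1  1  2]
  I: [ 0  1 -3 -2 -2  2 -1]
  [M]: (2)·1+(1)·0+(1)·0+(2)·1+(1)·1+(-2)·2 = 1
  [I]: (2)·0+(1)·1+(1)·-3+(2)·-2+(1)·2+(-2)·-1 = -2
⇒ M I^-2

{"M": 1, "I": -2}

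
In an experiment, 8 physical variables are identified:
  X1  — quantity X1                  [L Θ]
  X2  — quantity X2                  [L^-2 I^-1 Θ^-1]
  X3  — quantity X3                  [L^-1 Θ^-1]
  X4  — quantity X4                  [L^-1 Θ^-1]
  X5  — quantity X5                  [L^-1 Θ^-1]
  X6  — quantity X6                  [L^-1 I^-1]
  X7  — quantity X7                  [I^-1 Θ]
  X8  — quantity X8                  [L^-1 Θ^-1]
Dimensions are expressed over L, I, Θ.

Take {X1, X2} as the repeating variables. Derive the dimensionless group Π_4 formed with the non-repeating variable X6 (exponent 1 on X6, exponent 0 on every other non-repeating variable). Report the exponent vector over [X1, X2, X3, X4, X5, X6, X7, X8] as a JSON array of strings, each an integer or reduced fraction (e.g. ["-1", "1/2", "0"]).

["-1", "-1", "0", "0", "0", "1", "0", "0"]

Dimensional matrix (L×I×Θ by X1×X2×X3×X4×X5×X6×X7×X8):
  L: [ 1 -2 -1 -1 -1 -1  0 -1]
  I: [ 0 -1  0  0  0 -1 -1  0]
  Θ: [ 1 -1 -1 -1 -1  0  1 -1]
RREF → pivots at {X1,X2} ⇒ r = 2
Pivot set = {X1,X2}, free = {X3,X4,X5,X6,X7,X8}
RREF:
  r0: [   1    0   -1   -1   -1    1    2   -1]
  r1: [   0    1    0    0    0    1    1    0]
  r2: [   0    0    0    0    0    0    0    0]
Fix exponent of X6 at 1, X3 at 0, X4 at 0, X5 at 0, X7 at 0, X8 at 0; solve each RREF row for its pivot's exponent:
  r0: exp(X1) + (1)·1 = 0 ⇒ exp(X1) = -1
  r1: exp(X2) + (1)·1 = 0 ⇒ exp(X2) = -1
Π_4 = X1^-1 · X2^-1 · X6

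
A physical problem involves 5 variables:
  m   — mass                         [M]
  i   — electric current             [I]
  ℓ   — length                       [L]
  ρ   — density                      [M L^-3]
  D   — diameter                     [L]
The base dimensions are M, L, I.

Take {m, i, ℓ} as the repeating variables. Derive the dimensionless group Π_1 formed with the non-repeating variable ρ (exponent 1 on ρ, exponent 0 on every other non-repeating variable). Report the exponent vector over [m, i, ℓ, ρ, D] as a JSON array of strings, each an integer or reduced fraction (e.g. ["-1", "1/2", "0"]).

Exponent matrix [M,L,I] × [m,i,ℓ,ρ,D]:
  M: [ 1  0  0  1  0]
  L: [ 0  0  1 -3  1]
  I: [ 0  1  0  0  0]
RREF → pivots at {m,i,ℓ} ⇒ r = 3
Repeat: m,i,ℓ; free: ρ,D
RREF:
  r0: [   1    0    0    1    0]
  r1: [   0    1    0    0    0]
  r2: [   0    0    1   -3    1]
Fix exponent of ρ at 1, D at 0; solve each RREF row for its pivot's exponent:
  r0: exp(m) + (1)·1 = 0 ⇒ exp(m) = -1
  r1: exp(i) + (0)·1 = 0 ⇒ exp(i) = 0
  r2: exp(ℓ) + (-3)·1 = 0 ⇒ exp(ℓ) = 3
Π_1 = m^-1 · ℓ^3 · ρ

["-1", "0", "3", "1", "0"]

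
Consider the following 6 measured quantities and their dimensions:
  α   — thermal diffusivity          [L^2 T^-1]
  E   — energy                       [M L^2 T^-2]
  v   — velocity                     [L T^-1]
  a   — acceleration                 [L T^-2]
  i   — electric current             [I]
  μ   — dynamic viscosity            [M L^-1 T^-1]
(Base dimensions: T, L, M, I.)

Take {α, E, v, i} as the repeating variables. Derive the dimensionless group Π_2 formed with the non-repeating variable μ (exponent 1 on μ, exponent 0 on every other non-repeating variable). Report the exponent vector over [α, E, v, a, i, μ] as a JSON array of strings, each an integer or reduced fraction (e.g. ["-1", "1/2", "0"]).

Write exponents as rows T,L,M,I / cols α,E,v,a,i,μ:
  T: [-1 -2 -1 -2  0 -1]
  L: [ 2  2  1  1  0 -1]
  M: [ 0  1  0  0  0  1]
  I: [ 0  0  0  0  1  0]
RREF → pivots at {α,E,v,i} ⇒ r = 4
Pivot set = {α,E,v,i}, free = {a,μ}
RREF:
  r0: [   1    0    0   -1    0   -2]
  r1: [   0    1    0    0    0    1]
  r2: [   0    0    1    3    0    1]
  r3: [   0    0    0    0    1    0]
Fix exponent of μ at 1, a at 0; solve each RREF row for its pivot's exponent:
  r0: exp(α) + (-2)·1 = 0 ⇒ exp(α) = 2
  r1: exp(E) + (1)·1 = 0 ⇒ exp(E) = -1
  r2: exp(v) + (1)·1 = 0 ⇒ exp(v) = -1
  r3: exp(i) + (0)·1 = 0 ⇒ exp(i) = 0
Π_2 = α^2 · E^-1 · v^-1 · μ

["2", "-1", "-1", "0", "0", "1"]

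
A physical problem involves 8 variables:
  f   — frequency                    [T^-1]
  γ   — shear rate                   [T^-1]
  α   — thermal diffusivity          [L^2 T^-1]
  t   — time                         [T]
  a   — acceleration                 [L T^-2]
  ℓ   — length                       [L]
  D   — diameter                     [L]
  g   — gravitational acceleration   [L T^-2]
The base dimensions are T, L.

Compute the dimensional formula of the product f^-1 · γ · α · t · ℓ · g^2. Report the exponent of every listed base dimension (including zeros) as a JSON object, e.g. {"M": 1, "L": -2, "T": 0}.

Write exponents as rows T,L / cols f,γ,α,t,a,ℓ,D,g:
  T: [-1 -1 -1  1 -2  0  0 -2]
  L: [ 0  0  2  0  1  1  1  1]
  [T]: (-1)·-1+(1)·-1+(1)·-1+(1)·1+(1)·0+(2)·-2 = -4
  [L]: (-1)·0+(1)·0+(1)·2+(1)·0+(1)·1+(2)·1 = 5
⇒ T^-4 L^5

{"T": -4, "L": 5}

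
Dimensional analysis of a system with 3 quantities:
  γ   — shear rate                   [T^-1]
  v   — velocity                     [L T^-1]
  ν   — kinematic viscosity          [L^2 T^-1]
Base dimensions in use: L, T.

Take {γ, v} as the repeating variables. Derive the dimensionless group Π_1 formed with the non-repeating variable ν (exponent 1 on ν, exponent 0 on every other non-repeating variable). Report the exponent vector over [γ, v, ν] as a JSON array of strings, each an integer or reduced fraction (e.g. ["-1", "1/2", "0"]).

Write exponents as rows L,T / cols γ,v,ν:
  L: [ 0  1  2]
  T: [-1 -1 -1]
Echelon form has 2 nonzero rows (pivots: γ,v)
Repeat: γ,v; free: ν
RREF:
  r0: [   1    0   -1]
  r1: [   0    1    2]
Fix exponent of ν at 1; solve each RREF row for its pivot's exponent:
  r0: exp(γ) + (-1)·1 = 0 ⇒ exp(γ) = 1
  r1: exp(v) + (2)·1 = 0 ⇒ exp(v) = -2
Π_1 = γ · v^-2 · ν

["1", "-2", "1"]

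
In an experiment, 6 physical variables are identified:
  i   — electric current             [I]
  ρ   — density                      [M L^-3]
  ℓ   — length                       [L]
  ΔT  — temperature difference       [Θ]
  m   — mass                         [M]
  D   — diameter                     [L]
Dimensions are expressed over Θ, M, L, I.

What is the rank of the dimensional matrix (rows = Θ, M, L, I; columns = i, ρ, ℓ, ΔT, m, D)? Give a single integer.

4

Dimensional matrix (Θ×M×L×I by i×ρ×ℓ×ΔT×m×D):
  Θ: [ 0  0  0  1  0  0]
  M: [ 0  1  0  0  1  0]
  L: [ 0 -3  1  0  0  1]
  I: [ 1  0  0  0  0  0]
Echelon form has 4 nonzero rows (pivots: i,ρ,ℓ,ΔT)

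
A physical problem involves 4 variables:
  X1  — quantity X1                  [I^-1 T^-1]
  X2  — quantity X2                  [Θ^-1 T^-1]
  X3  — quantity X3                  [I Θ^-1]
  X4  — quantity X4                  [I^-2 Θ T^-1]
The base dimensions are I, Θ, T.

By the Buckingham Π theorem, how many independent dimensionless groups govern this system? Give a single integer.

Exponent matrix [I,Θ,T] × [X1,X2,X3,X4]:
  I: [-1  0  1 -2]
  Θ: [ 0 -1 -1  1]
  T: [-1 -1  0 -1]
Echelon form has 2 nonzero rows (pivots: X1,X2)
4 vars − rank 2 = 2 Π groups

2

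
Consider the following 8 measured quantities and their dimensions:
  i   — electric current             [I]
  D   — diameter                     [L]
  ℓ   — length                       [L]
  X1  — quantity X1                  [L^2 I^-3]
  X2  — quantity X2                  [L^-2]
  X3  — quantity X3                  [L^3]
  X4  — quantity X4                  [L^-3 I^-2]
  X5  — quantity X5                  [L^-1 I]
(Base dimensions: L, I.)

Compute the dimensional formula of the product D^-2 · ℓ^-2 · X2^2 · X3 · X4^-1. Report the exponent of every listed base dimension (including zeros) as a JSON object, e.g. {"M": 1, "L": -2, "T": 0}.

{"L": -2, "I": 2}

Write exponents as rows L,I / cols i,D,ℓ,X1,X2,X3,X4,X5:
  L: [ 0  1  1  2 -2  3 -3 -1]
  I: [ 1  0  0 -3  0  0 -2  1]
  [L]: (-2)·1+(-2)·1+(2)·-2+(1)·3+(-1)·-3 = -2
  [I]: (-2)·0+(-2)·0+(2)·0+(1)·0+(-1)·-2 = 2
⇒ L^-2 I^2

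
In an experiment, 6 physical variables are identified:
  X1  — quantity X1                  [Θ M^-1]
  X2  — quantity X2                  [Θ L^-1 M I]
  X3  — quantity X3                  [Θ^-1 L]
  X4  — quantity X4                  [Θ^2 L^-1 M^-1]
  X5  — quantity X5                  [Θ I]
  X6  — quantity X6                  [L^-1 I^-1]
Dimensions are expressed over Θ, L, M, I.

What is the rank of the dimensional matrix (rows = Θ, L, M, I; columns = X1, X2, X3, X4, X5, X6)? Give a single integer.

3

Dimensional matrix (Θ×L×M×I by X1×X2×X3×X4×X5×X6):
  Θ: [ 1  1 -1  2  1  0]
  L: [ 0 -1  1 -1  0 -1]
  M: [-1  1  0 -1  0  0]
  I: [ 0  1  0  0  1 -1]
RREF → pivots at {X1,X2,X3} ⇒ r = 3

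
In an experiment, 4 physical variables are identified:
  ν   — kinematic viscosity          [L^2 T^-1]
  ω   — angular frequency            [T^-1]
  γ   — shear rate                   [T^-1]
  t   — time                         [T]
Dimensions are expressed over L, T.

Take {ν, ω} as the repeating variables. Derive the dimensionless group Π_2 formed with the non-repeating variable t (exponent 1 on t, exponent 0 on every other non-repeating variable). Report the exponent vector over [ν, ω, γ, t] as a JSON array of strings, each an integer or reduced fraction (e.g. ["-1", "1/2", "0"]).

["0", "1", "0", "1"]

Write exponents as rows L,T / cols ν,ω,γ,t:
  L: [ 2  0  0  0]
  T: [-1 -1 -1  1]
RREF → pivots at {ν,ω} ⇒ r = 2
Repeat: ν,ω; free: γ,t
RREF:
  r0: [   1    0    0    0]
  r1: [   0    1    1   -1]
Fix exponent of t at 1, γ at 0; solve each RREF row for its pivot's exponent:
  r0: exp(ν) + (0)·1 = 0 ⇒ exp(ν) = 0
  r1: exp(ω) + (-1)·1 = 0 ⇒ exp(ω) = 1
Π_2 = ω · t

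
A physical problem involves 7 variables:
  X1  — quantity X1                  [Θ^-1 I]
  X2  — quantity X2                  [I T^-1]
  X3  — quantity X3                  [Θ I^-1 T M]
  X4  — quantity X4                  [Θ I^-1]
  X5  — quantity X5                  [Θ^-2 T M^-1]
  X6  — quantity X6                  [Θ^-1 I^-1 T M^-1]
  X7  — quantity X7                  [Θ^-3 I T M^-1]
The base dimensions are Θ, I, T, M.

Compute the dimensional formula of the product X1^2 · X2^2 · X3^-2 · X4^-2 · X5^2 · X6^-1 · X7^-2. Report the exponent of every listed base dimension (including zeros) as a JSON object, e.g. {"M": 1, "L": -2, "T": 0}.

{"Θ": -3, "I": 7, "T": -5, "M": -1}

Dimensional matrix (Θ×I×T×M by X1×X2×X3×X4×X5×X6×X7):
  Θ: [-1  0  1  1 -2 -1 -3]
  I: [ 1  1 -1 -1  0 -1  1]
  T: [ 0 -1  1  0  1  1  1]
  M: [ 0  0  1  0 -1 -1 -1]
  [Θ]: (2)·-1+(2)·0+(-2)·1+(-2)·1+(2)·-2+(-1)·-1+(-2)·-3 = -3
  [I]: (2)·1+(2)·1+(-2)·-1+(-2)·-1+(2)·0+(-1)·-1+(-2)·1 = 7
  [T]: (2)·0+(2)·-1+(-2)·1+(-2)·0+(2)·1+(-1)·1+(-2)·1 = -5
  [M]: (2)·0+(2)·0+(-2)·1+(-2)·0+(2)·-1+(-1)·-1+(-2)·-1 = -1
⇒ Θ^-3 I^7 T^-5 M^-1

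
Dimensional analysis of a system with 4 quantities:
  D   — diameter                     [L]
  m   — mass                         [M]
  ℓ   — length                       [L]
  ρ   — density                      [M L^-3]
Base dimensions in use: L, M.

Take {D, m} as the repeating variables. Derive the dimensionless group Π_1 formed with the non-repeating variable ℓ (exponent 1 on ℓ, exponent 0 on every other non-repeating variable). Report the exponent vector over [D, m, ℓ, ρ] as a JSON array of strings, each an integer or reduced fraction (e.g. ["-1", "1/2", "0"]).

Write exponents as rows L,M / cols D,m,ℓ,ρ:
  L: [ 1  0  1 -3]
  M: [ 0  1  0  1]
RREF → pivots at {D,m} ⇒ r = 2
Repeat: D,m; free: ℓ,ρ
RREF:
  r0: [   1    0    1   -3]
  r1: [   0    1    0    1]
Fix exponent of ℓ at 1, ρ at 0; solve each RREF row for its pivot's exponent:
  r0: exp(D) + (1)·1 = 0 ⇒ exp(D) = -1
  r1: exp(m) + (0)·1 = 0 ⇒ exp(m) = 0
Π_1 = D^-1 · ℓ

["-1", "0", "1", "0"]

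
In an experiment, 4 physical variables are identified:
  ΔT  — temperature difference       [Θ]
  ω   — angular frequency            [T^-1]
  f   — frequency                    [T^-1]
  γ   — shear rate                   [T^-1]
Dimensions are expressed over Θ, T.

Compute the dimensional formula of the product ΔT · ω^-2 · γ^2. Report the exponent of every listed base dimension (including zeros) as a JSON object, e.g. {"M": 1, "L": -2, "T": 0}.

Exponent matrix [Θ,T] × [ΔT,ω,f,γ]:
  Θ: [ 1  0  0  0]
  T: [ 0 -1 -1 -1]
  [Θ]: (1)·1+(-2)·0+(2)·0 = 1
  [T]: (1)·0+(-2)·-1+(2)·-1 = 0
⇒ Θ

{"Θ": 1, "T": 0}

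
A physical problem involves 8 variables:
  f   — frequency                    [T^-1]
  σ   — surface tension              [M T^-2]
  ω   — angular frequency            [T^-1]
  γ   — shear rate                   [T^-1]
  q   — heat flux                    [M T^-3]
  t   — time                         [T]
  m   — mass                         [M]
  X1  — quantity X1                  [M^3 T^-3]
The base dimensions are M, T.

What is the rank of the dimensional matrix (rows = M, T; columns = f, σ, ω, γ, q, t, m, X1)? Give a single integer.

Dimensional matrix (M×T by f×σ×ω×γ×q×t×m×X1):
  M: [ 0  1  0  0  1  0  1  3]
  T: [-1 -2 -1 -1 -3  1  0 -3]
Row reduction gives pivot columns f,σ; rank = 2

2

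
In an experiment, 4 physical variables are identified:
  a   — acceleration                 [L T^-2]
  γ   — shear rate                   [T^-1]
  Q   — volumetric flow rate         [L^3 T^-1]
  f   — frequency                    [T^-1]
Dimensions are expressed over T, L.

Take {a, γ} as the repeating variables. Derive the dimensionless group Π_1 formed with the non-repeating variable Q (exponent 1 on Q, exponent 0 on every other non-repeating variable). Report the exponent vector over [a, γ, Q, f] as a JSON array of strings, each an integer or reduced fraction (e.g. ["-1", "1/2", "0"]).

["-3", "5", "1", "0"]

Dimensional matrix (T×L by a×γ×Q×f):
  T: [-2 -1 -1 -1]
  L: [ 1  0  3  0]
Row reduction gives pivot columns a,γ; rank = 2
Repeat: a,γ; free: Q,f
RREF:
  r0: [   1    0    3    0]
  r1: [   0    1   -5    1]
Fix exponent of Q at 1, f at 0; solve each RREF row for its pivot's exponent:
  r0: exp(a) + (3)·1 = 0 ⇒ exp(a) = -3
  r1: exp(γ) + (-5)·1 = 0 ⇒ exp(γ) = 5
Π_1 = a^-3 · γ^5 · Q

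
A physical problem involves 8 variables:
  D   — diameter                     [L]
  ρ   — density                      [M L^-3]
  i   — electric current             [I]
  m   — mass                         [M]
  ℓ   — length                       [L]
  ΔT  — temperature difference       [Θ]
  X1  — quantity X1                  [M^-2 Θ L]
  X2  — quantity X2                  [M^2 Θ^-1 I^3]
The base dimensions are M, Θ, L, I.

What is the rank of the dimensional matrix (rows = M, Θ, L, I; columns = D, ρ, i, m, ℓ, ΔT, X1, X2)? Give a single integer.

Write exponents as rows M,Θ,L,I / cols D,ρ,i,m,ℓ,ΔT,X1,X2:
  M: [ 0  1  0  1  0  0 -2  2]
  Θ: [ 0  0  0  0  0  1  1 -1]
  L: [ 1 -3  0  0  1  0  1  0]
  I: [ 0  0  1  0  0  0  0  3]
Row reduction gives pivot columns D,ρ,i,ΔT; rank = 4

4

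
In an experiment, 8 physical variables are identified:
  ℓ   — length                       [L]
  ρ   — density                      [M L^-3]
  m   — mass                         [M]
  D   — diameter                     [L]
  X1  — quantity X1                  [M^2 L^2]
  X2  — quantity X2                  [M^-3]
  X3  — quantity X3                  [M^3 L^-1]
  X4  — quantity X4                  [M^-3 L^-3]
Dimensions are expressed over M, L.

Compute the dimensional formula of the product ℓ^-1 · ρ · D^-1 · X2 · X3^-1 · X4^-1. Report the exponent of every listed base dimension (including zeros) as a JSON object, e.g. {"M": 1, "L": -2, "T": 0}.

Dimensional matrix (M×L by ℓ×ρ×m×D×X1×X2×X3×X4):
  M: [ 0  1  1  0  2 -3  3 -3]
  L: [ 1 -3  0  1  2  0 -1 -3]
  [M]: (-1)·0+(1)·1+(-1)·0+(1)·-3+(-1)·3+(-1)·-3 = -2
  [L]: (-1)·1+(1)·-3+(-1)·1+(1)·0+(-1)·-1+(-1)·-3 = -1
⇒ M^-2 L^-1

{"M": -2, "L": -1}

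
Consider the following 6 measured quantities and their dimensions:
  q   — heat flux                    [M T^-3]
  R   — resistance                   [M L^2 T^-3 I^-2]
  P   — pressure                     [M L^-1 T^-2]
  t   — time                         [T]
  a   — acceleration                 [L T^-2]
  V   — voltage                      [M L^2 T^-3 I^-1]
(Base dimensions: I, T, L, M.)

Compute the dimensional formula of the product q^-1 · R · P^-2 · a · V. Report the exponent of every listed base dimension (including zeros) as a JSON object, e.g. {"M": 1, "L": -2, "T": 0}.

{"I": -3, "T": -1, "L": 7, "M": -1}

Dimensional matrix (I×T×L×M by q×R×P×t×a×V):
  I: [ 0 -2  0  0  0 -1]
  T: [-3 -3 -2  1 -2 -3]
  L: [ 0  2 -1  0  1  2]
  M: [ 1  1  1  0  0  1]
  [I]: (-1)·0+(1)·-2+(-2)·0+(1)·0+(1)·-1 = -3
  [T]: (-1)·-3+(1)·-3+(-2)·-2+(1)·-2+(1)·-3 = -1
  [L]: (-1)·0+(1)·2+(-2)·-1+(1)·1+(1)·2 = 7
  [M]: (-1)·1+(1)·1+(-2)·1+(1)·0+(1)·1 = -1
⇒ I^-3 T^-1 L^7 M^-1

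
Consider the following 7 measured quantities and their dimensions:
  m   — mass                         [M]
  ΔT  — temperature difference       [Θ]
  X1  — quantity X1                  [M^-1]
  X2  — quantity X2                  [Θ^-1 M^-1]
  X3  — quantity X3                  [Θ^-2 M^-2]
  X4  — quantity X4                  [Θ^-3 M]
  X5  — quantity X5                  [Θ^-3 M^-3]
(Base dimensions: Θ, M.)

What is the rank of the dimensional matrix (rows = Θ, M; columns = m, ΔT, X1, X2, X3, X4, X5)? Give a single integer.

Write exponents as rows Θ,M / cols m,ΔT,X1,X2,X3,X4,X5:
  Θ: [ 0  1  0 -1 -2 -3 -3]
  M: [ 1  0 -1 -1 -2  1 -3]
RREF → pivots at {m,ΔT} ⇒ r = 2

2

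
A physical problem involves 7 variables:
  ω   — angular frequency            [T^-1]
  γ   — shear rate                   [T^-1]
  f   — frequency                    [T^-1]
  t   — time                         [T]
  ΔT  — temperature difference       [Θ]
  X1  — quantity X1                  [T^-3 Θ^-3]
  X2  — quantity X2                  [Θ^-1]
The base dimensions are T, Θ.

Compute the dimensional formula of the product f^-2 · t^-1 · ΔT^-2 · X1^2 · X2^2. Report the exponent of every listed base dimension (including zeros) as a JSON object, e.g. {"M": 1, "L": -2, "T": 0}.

Dimensional matrix (T×Θ by ω×γ×f×t×ΔT×X1×X2):
  T: [-1 -1 -1  1  0 -3  0]
  Θ: [ 0  0  0  0  1 -3 -1]
  [T]: (-2)·-1+(-1)·1+(-2)·0+(2)·-3+(2)·0 = -5
  [Θ]: (-2)·0+(-1)·0+(-2)·1+(2)·-3+(2)·-1 = -10
⇒ T^-5 Θ^-10

{"T": -5, "Θ": -10}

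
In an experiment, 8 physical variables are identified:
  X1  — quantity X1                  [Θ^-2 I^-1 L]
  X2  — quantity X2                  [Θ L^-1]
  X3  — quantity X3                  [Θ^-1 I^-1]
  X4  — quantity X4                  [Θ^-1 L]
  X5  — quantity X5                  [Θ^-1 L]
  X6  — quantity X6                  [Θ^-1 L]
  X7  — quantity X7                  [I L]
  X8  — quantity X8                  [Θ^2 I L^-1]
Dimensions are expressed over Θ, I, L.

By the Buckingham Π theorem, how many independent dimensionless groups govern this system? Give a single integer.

6

Write exponents as rows Θ,I,L / cols X1,X2,X3,X4,X5,X6,X7,X8:
  Θ: [-2  1 -1 -1 -1 -1  0  2]
  I: [-1  0 -1  0  0  0  1  1]
  L: [ 1 -1  0  1  1  1  1 -1]
Row reduction gives pivot columns X1,X2; rank = 2
Π count = n − r = 8 − 2 = 6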